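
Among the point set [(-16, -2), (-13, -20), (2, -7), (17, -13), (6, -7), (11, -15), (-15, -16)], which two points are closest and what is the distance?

Computing all pairwise distances among 7 points:

d((-16, -2), (-13, -20)) = 18.2483
d((-16, -2), (2, -7)) = 18.6815
d((-16, -2), (17, -13)) = 34.7851
d((-16, -2), (6, -7)) = 22.561
d((-16, -2), (11, -15)) = 29.9666
d((-16, -2), (-15, -16)) = 14.0357
d((-13, -20), (2, -7)) = 19.8494
d((-13, -20), (17, -13)) = 30.8058
d((-13, -20), (6, -7)) = 23.0217
d((-13, -20), (11, -15)) = 24.5153
d((-13, -20), (-15, -16)) = 4.4721
d((2, -7), (17, -13)) = 16.1555
d((2, -7), (6, -7)) = 4.0 <-- minimum
d((2, -7), (11, -15)) = 12.0416
d((2, -7), (-15, -16)) = 19.2354
d((17, -13), (6, -7)) = 12.53
d((17, -13), (11, -15)) = 6.3246
d((17, -13), (-15, -16)) = 32.1403
d((6, -7), (11, -15)) = 9.434
d((6, -7), (-15, -16)) = 22.8473
d((11, -15), (-15, -16)) = 26.0192

Closest pair: (2, -7) and (6, -7) with distance 4.0

The closest pair is (2, -7) and (6, -7) with Euclidean distance 4.0. For 7 points, brute-force pairwise comparison is shown above. For large n, the divide-and-conquer algorithm (sort by x, recurse on halves, check the dividing strip) achieves O(n log n).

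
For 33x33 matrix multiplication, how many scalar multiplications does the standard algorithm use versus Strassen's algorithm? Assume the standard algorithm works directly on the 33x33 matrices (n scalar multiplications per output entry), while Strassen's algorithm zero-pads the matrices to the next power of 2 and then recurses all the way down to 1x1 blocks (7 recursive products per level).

Matrix multiplication for 33x33 matrices:

Strassen's algorithm requires power-of-2 dimensions. Pad 33x33 to 64x64 (next power of 2).

Standard algorithm: 33^3 = 35937 multiplications
Strassen's algorithm: 7^(log2(64)) = 7^6 = 117649 multiplications
Difference: 35937 - 117649 = -81712 (Strassen uses MORE here due to padding overhead — for small or just-over-power-of-2 n, padding can outweigh the per-level savings)

Standard: 35937 multiplications (33^3). Strassen: 117649 multiplications (7^6, after padding to 64x64). Strassen reduces 8 recursive multiplications to 7 at each level.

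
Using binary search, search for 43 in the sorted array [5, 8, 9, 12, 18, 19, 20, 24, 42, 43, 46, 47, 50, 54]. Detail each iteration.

Binary search for 43 in [5, 8, 9, 12, 18, 19, 20, 24, 42, 43, 46, 47, 50, 54]:

lo=0, hi=13, mid=6, arr[mid]=20 -> 20 < 43, search right half
lo=7, hi=13, mid=10, arr[mid]=46 -> 46 > 43, search left half
lo=7, hi=9, mid=8, arr[mid]=42 -> 42 < 43, search right half
lo=9, hi=9, mid=9, arr[mid]=43 -> Found target at index 9!

Binary search finds 43 at index 9 after 4 comparisons. The search repeatedly halves the search space by comparing with the middle element.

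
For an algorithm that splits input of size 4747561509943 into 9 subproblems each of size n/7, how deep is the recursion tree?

For divide and conquer with division factor 7:

Problem sizes at each level:
Level 0: 4747561509943
Level 1: 678223072849
Level 2: 96889010407
Level 3: 13841287201
Level 4: 1977326743
Level 5: 282475249
Level 6: 40353607
Level 7: 5764801
Level 8: 823543
Level 9: 117649
Level 10: 16807
Level 11: 2401
Level 12: 343
Level 13: 49
Level 14: 7
Level 15: 1

The root is level 0 and the size-1 base case is level 15 (the tree spans levels 0 through 15, i.e. 16 levels counting the root), so the depth is the number of divisions: log_7(4747561509943) = 15

The recursion tree depth is log_7(4747561509943) = 15. At each level, the problem size is divided by 7, so it takes 15 divisions to reduce to a base case of size 1. The algorithm makes 9 recursive calls at each level.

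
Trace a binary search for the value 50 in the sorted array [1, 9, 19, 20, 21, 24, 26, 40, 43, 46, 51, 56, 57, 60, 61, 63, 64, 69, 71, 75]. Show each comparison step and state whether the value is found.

Binary search for 50 in [1, 9, 19, 20, 21, 24, 26, 40, 43, 46, 51, 56, 57, 60, 61, 63, 64, 69, 71, 75]:

lo=0, hi=19, mid=9, arr[mid]=46 -> 46 < 50, search right half
lo=10, hi=19, mid=14, arr[mid]=61 -> 61 > 50, search left half
lo=10, hi=13, mid=11, arr[mid]=56 -> 56 > 50, search left half
lo=10, hi=10, mid=10, arr[mid]=51 -> 51 > 50, search left half
lo=10 > hi=9, target 50 not found

Binary search determines that 50 is not in the array after 4 comparisons. The search space was exhausted without finding the target.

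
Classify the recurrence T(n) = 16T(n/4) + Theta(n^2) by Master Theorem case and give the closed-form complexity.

Master Theorem for T(n) = 16T(n/4) + O(n^2):

a = 16, b = 4, c = 2
log_b(a) = log_4(16) = 2.0000

Case 2: c = 2 = log_4(16) = 2.0000
T(n) = O(n^2 log n) = O(n^2 log n)

For T(n) = 16T(n/4) + O(n^2): log_4(16) = 2.0000. This is Case 2 of the Master Theorem (c = log_b(a), equal work at all levels), giving O(n^2 log n).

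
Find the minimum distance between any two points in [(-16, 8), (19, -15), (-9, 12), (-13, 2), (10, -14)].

Computing all pairwise distances among 5 points:

d((-16, 8), (19, -15)) = 41.8808
d((-16, 8), (-9, 12)) = 8.0623
d((-16, 8), (-13, 2)) = 6.7082 <-- minimum
d((-16, 8), (10, -14)) = 34.0588
d((19, -15), (-9, 12)) = 38.8973
d((19, -15), (-13, 2)) = 36.2353
d((19, -15), (10, -14)) = 9.0554
d((-9, 12), (-13, 2)) = 10.7703
d((-9, 12), (10, -14)) = 32.2025
d((-13, 2), (10, -14)) = 28.0179

Closest pair: (-16, 8) and (-13, 2) with distance 6.7082

The closest pair is (-16, 8) and (-13, 2) with Euclidean distance 6.7082. For 5 points, brute-force pairwise comparison is shown above. For large n, the divide-and-conquer algorithm (sort by x, recurse on halves, check the dividing strip) achieves O(n log n).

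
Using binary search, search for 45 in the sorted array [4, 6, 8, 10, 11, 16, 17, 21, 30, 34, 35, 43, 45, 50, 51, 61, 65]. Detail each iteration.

Binary search for 45 in [4, 6, 8, 10, 11, 16, 17, 21, 30, 34, 35, 43, 45, 50, 51, 61, 65]:

lo=0, hi=16, mid=8, arr[mid]=30 -> 30 < 45, search right half
lo=9, hi=16, mid=12, arr[mid]=45 -> Found target at index 12!

Binary search finds 45 at index 12 after 2 comparisons. The search repeatedly halves the search space by comparing with the middle element.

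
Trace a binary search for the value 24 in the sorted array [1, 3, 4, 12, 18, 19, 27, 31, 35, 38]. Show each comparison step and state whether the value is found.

Binary search for 24 in [1, 3, 4, 12, 18, 19, 27, 31, 35, 38]:

lo=0, hi=9, mid=4, arr[mid]=18 -> 18 < 24, search right half
lo=5, hi=9, mid=7, arr[mid]=31 -> 31 > 24, search left half
lo=5, hi=6, mid=5, arr[mid]=19 -> 19 < 24, search right half
lo=6, hi=6, mid=6, arr[mid]=27 -> 27 > 24, search left half
lo=6 > hi=5, target 24 not found

Binary search determines that 24 is not in the array after 4 comparisons. The search space was exhausted without finding the target.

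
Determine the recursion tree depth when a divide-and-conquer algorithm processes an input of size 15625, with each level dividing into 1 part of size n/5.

For divide and conquer with division factor 5:

Problem sizes at each level:
Level 0: 15625
Level 1: 3125
Level 2: 625
Level 3: 125
Level 4: 25
Level 5: 5
Level 6: 1

The root is level 0 and the size-1 base case is level 6 (the tree spans levels 0 through 6, i.e. 7 levels counting the root), so the depth is the number of divisions: log_5(15625) = 6

The recursion tree depth is log_5(15625) = 6. At each level, the problem size is divided by 5, so it takes 6 divisions to reduce to a base case of size 1. The algorithm makes 1 recursive call at each level.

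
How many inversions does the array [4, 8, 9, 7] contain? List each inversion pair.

Finding inversions in [4, 8, 9, 7]:

(1, 3): arr[1]=8 > arr[3]=7
(2, 3): arr[2]=9 > arr[3]=7

Total inversions: 2

The array has 2 inversion(s): (1,3), (2,3). Each pair (i,j) satisfies i < j and arr[i] > arr[j].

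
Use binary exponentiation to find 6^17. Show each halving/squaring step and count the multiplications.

Computing 6^17 by squaring (build up from 6^1; each line after the first costs one multiplication):

6^1 = 6
6^2 = (6^1)^2 = 6^2 = 36
6^4 = (6^2)^2 = 36^2 = 1296
6^8 = (6^4)^2 = 1296^2 = 1679616
6^16 = (6^8)^2 = 1679616^2 = 2821109907456
6^17 = 6 * 6^16 = 6 * 2821109907456 = 16926659444736

Result: 16926659444736
Multiplications needed: 5 (5 lines after 6^1)

6^17 = 16926659444736. Using exponentiation by squaring, this requires 5 multiplications. The key idea: if the exponent is even, square the half-power; if odd, multiply by the base once.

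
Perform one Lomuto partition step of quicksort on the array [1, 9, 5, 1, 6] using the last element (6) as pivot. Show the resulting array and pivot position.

Lomuto partition with pivot = 6:

Initial array: [1, 9, 5, 1, 6]

arr[0]=1 <= 6: swap with position 0, array becomes [1, 9, 5, 1, 6]
arr[1]=9 > 6: no swap
arr[2]=5 <= 6: swap with position 1, array becomes [1, 5, 9, 1, 6]
arr[3]=1 <= 6: swap with position 2, array becomes [1, 5, 1, 9, 6]

Place pivot at position 3: [1, 5, 1, 6, 9]
Pivot position: 3

After partitioning with pivot 6, the array becomes [1, 5, 1, 6, 9]. The pivot is placed at index 3. All elements to the left of the pivot are <= 6, and all elements to the right are > 6.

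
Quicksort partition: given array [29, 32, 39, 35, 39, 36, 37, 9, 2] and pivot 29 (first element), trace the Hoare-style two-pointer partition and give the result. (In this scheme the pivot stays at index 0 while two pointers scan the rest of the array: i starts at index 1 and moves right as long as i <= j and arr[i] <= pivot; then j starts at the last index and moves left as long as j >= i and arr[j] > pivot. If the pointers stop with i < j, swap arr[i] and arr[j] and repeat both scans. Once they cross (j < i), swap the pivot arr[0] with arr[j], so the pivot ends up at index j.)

Hoare-style two-pointer partition with pivot = 29:

Initial array: [29, 32, 39, 35, 39, 36, 37, 9, 2]

Pointers start at i = 1, j = 8.
i stops at index 1 (arr[1]=32 > 29), j stops at index 8 (arr[8]=2 <= 29): swap arr[1] and arr[8], array becomes [29, 2, 39, 35, 39, 36, 37, 9, 32]
i stops at index 2 (arr[2]=39 > 29), j stops at index 7 (arr[7]=9 <= 29): swap arr[2] and arr[7], array becomes [29, 2, 9, 35, 39, 36, 37, 39, 32]
i ends at 3, j ends at 2: the pointers have crossed (j < i), so scanning stops.

Swap pivot arr[0] with arr[2] to place pivot at position 2: [9, 2, 29, 35, 39, 36, 37, 39, 32]
Pivot position: 2

After partitioning with pivot 29, the array becomes [9, 2, 29, 35, 39, 36, 37, 39, 32]. The pivot is placed at index 2. All elements to the left of the pivot are <= 29, and all elements to the right are > 29.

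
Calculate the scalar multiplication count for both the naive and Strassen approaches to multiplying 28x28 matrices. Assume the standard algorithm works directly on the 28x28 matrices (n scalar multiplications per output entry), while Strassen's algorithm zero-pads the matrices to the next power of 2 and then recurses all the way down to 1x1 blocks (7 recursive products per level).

Matrix multiplication for 28x28 matrices:

Strassen's algorithm requires power-of-2 dimensions. Pad 28x28 to 32x32 (next power of 2).

Standard algorithm: 28^3 = 21952 multiplications
Strassen's algorithm: 7^(log2(32)) = 7^5 = 16807 multiplications
Savings: 21952 - 16807 = 5145 multiplications

Standard: 21952 multiplications (28^3). Strassen: 16807 multiplications (7^5, after padding to 32x32). Strassen reduces 8 recursive multiplications to 7 at each level.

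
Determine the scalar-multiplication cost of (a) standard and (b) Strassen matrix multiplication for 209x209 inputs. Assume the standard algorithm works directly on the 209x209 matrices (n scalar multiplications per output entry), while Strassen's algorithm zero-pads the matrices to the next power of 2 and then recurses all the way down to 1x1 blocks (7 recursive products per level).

Matrix multiplication for 209x209 matrices:

Strassen's algorithm requires power-of-2 dimensions. Pad 209x209 to 256x256 (next power of 2).

Standard algorithm: 209^3 = 9129329 multiplications
Strassen's algorithm: 7^(log2(256)) = 7^8 = 5764801 multiplications
Savings: 9129329 - 5764801 = 3364528 multiplications

Standard: 9129329 multiplications (209^3). Strassen: 5764801 multiplications (7^8, after padding to 256x256). Strassen reduces 8 recursive multiplications to 7 at each level.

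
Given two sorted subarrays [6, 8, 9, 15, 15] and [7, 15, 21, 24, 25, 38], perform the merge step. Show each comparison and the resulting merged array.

Merging process:

Compare 6 vs 7: take 6 from left. Merged: [6]
Compare 8 vs 7: take 7 from right. Merged: [6, 7]
Compare 8 vs 15: take 8 from left. Merged: [6, 7, 8]
Compare 9 vs 15: take 9 from left. Merged: [6, 7, 8, 9]
Compare 15 vs 15: take 15 from left. Merged: [6, 7, 8, 9, 15]
Compare 15 vs 15: take 15 from left. Merged: [6, 7, 8, 9, 15, 15]
Append remaining from right: [15, 21, 24, 25, 38]. Merged: [6, 7, 8, 9, 15, 15, 15, 21, 24, 25, 38]

Final merged array: [6, 7, 8, 9, 15, 15, 15, 21, 24, 25, 38]
Total comparisons: 6

The merged array is [6, 7, 8, 9, 15, 15, 15, 21, 24, 25, 38], requiring 6 comparisons. The merge step runs in O(n) time where n is the total number of elements.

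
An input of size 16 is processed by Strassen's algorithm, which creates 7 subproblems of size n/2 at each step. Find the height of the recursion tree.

For divide and conquer with division factor 2:

Problem sizes at each level:
Level 0: 16
Level 1: 8
Level 2: 4
Level 3: 2
Level 4: 1

The root is level 0 and the size-1 base case is level 4 (the tree spans levels 0 through 4, i.e. 5 levels counting the root), so the depth is the number of divisions: log_2(16) = 4

The recursion tree depth is log_2(16) = 4. At each level, the problem size is divided by 2, so it takes 4 divisions to reduce to a base case of size 1. The algorithm makes 7 recursive calls at each level.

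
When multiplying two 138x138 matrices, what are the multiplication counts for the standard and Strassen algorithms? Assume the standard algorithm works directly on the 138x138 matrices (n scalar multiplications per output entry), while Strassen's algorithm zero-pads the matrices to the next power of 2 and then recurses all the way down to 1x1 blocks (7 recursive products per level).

Matrix multiplication for 138x138 matrices:

Strassen's algorithm requires power-of-2 dimensions. Pad 138x138 to 256x256 (next power of 2).

Standard algorithm: 138^3 = 2628072 multiplications
Strassen's algorithm: 7^(log2(256)) = 7^8 = 5764801 multiplications
Difference: 2628072 - 5764801 = -3136729 (Strassen uses MORE here due to padding overhead — for small or just-over-power-of-2 n, padding can outweigh the per-level savings)

Standard: 2628072 multiplications (138^3). Strassen: 5764801 multiplications (7^8, after padding to 256x256). Strassen reduces 8 recursive multiplications to 7 at each level.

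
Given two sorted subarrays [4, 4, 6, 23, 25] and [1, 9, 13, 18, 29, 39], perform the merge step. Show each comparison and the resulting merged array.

Merging process:

Compare 4 vs 1: take 1 from right. Merged: [1]
Compare 4 vs 9: take 4 from left. Merged: [1, 4]
Compare 4 vs 9: take 4 from left. Merged: [1, 4, 4]
Compare 6 vs 9: take 6 from left. Merged: [1, 4, 4, 6]
Compare 23 vs 9: take 9 from right. Merged: [1, 4, 4, 6, 9]
Compare 23 vs 13: take 13 from right. Merged: [1, 4, 4, 6, 9, 13]
Compare 23 vs 18: take 18 from right. Merged: [1, 4, 4, 6, 9, 13, 18]
Compare 23 vs 29: take 23 from left. Merged: [1, 4, 4, 6, 9, 13, 18, 23]
Compare 25 vs 29: take 25 from left. Merged: [1, 4, 4, 6, 9, 13, 18, 23, 25]
Append remaining from right: [29, 39]. Merged: [1, 4, 4, 6, 9, 13, 18, 23, 25, 29, 39]

Final merged array: [1, 4, 4, 6, 9, 13, 18, 23, 25, 29, 39]
Total comparisons: 9

The merged array is [1, 4, 4, 6, 9, 13, 18, 23, 25, 29, 39], requiring 9 comparisons. The merge step runs in O(n) time where n is the total number of elements.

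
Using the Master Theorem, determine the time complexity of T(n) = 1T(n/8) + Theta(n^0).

Master Theorem for T(n) = 1T(n/8) + O(n^0):

a = 1, b = 8, c = 0
log_b(a) = log_8(1) = 0.0000

Case 2: c = 0 = log_8(1) = 0.0000
T(n) = O(n^0 log n) = O(log n)

For T(n) = 1T(n/8) + O(n^0): log_8(1) = 0.0000. This is Case 2 of the Master Theorem (c = log_b(a), equal work at all levels), giving O(log n).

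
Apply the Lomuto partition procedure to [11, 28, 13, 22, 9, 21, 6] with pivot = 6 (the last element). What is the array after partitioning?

Lomuto partition with pivot = 6:

Initial array: [11, 28, 13, 22, 9, 21, 6]

arr[0]=11 > 6: no swap
arr[1]=28 > 6: no swap
arr[2]=13 > 6: no swap
arr[3]=22 > 6: no swap
arr[4]=9 > 6: no swap
arr[5]=21 > 6: no swap

Place pivot at position 0: [6, 28, 13, 22, 9, 21, 11]
Pivot position: 0

After partitioning with pivot 6, the array becomes [6, 28, 13, 22, 9, 21, 11]. The pivot is placed at index 0. All elements to the left of the pivot are <= 6, and all elements to the right are > 6.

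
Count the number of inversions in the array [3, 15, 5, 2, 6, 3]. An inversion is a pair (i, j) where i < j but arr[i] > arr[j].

Finding inversions in [3, 15, 5, 2, 6, 3]:

(0, 3): arr[0]=3 > arr[3]=2
(1, 2): arr[1]=15 > arr[2]=5
(1, 3): arr[1]=15 > arr[3]=2
(1, 4): arr[1]=15 > arr[4]=6
(1, 5): arr[1]=15 > arr[5]=3
(2, 3): arr[2]=5 > arr[3]=2
(2, 5): arr[2]=5 > arr[5]=3
(4, 5): arr[4]=6 > arr[5]=3

Total inversions: 8

The array has 8 inversion(s): (0,3), (1,2), (1,3), (1,4), (1,5), (2,3), (2,5), (4,5). Each pair (i,j) satisfies i < j and arr[i] > arr[j].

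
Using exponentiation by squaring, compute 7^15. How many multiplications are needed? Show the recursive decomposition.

Computing 7^15 by squaring (build up from 7^1; each line after the first costs one multiplication):

7^1 = 7
7^2 = (7^1)^2 = 7^2 = 49
7^3 = 7 * 7^2 = 7 * 49 = 343
7^6 = (7^3)^2 = 343^2 = 117649
7^7 = 7 * 7^6 = 7 * 117649 = 823543
7^14 = (7^7)^2 = 823543^2 = 678223072849
7^15 = 7 * 7^14 = 7 * 678223072849 = 4747561509943

Result: 4747561509943
Multiplications needed: 6 (6 lines after 7^1)

7^15 = 4747561509943. Using exponentiation by squaring, this requires 6 multiplications. The key idea: if the exponent is even, square the half-power; if odd, multiply by the base once.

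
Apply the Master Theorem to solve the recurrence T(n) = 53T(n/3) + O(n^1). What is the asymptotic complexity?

Master Theorem for T(n) = 53T(n/3) + O(n^1):

a = 53, b = 3, c = 1
log_b(a) = log_3(53) = 3.6139

Case 1: c = 1 < log_3(53) = 3.6139
T(n) = O(n^(log_3 53))

For T(n) = 53T(n/3) + O(n^1): log_3(53) = 3.6139. This is Case 1 of the Master Theorem (c < log_b(a), work dominated by leaves), giving O(n^(log_3 53)).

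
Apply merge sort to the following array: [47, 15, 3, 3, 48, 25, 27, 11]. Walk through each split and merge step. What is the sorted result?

Merge sort trace:

Split: [47, 15, 3, 3, 48, 25, 27, 11] -> [47, 15, 3, 3] and [48, 25, 27, 11]
  Split: [47, 15, 3, 3] -> [47, 15] and [3, 3]
    Split: [47, 15] -> [47] and [15]
    Merge: [47] + [15] -> [15, 47]
    Split: [3, 3] -> [3] and [3]
    Merge: [3] + [3] -> [3, 3]
  Merge: [15, 47] + [3, 3] -> [3, 3, 15, 47]
  Split: [48, 25, 27, 11] -> [48, 25] and [27, 11]
    Split: [48, 25] -> [48] and [25]
    Merge: [48] + [25] -> [25, 48]
    Split: [27, 11] -> [27] and [11]
    Merge: [27] + [11] -> [11, 27]
  Merge: [25, 48] + [11, 27] -> [11, 25, 27, 48]
Merge: [3, 3, 15, 47] + [11, 25, 27, 48] -> [3, 3, 11, 15, 25, 27, 47, 48]

Final sorted array: [3, 3, 11, 15, 25, 27, 47, 48]

The merge sort proceeds by recursively splitting the array and merging sorted halves.
After all merges, the sorted array is [3, 3, 11, 15, 25, 27, 47, 48].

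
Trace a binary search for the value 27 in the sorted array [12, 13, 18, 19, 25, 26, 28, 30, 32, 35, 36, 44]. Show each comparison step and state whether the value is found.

Binary search for 27 in [12, 13, 18, 19, 25, 26, 28, 30, 32, 35, 36, 44]:

lo=0, hi=11, mid=5, arr[mid]=26 -> 26 < 27, search right half
lo=6, hi=11, mid=8, arr[mid]=32 -> 32 > 27, search left half
lo=6, hi=7, mid=6, arr[mid]=28 -> 28 > 27, search left half
lo=6 > hi=5, target 27 not found

Binary search determines that 27 is not in the array after 3 comparisons. The search space was exhausted without finding the target.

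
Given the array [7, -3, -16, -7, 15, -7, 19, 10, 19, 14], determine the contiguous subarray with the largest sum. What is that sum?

Using Kadane's algorithm on [7, -3, -16, -7, 15, -7, 19, 10, 19, 14]:

Scanning through the array:
Position 1 (value -3): max_ending_here = 4, max_so_far = 7
Position 2 (value -16): max_ending_here = -12, max_so_far = 7
Position 3 (value -7): max_ending_here = -7, max_so_far = 7
Position 4 (value 15): max_ending_here = 15, max_so_far = 15
Position 5 (value -7): max_ending_here = 8, max_so_far = 15
Position 6 (value 19): max_ending_here = 27, max_so_far = 27
Position 7 (value 10): max_ending_here = 37, max_so_far = 37
Position 8 (value 19): max_ending_here = 56, max_so_far = 56
Position 9 (value 14): max_ending_here = 70, max_so_far = 70

Maximum subarray: [15, -7, 19, 10, 19, 14]
Maximum sum: 70

The maximum subarray is [15, -7, 19, 10, 19, 14] with sum 70. This subarray runs from index 4 to index 9.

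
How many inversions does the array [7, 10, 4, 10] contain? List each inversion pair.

Finding inversions in [7, 10, 4, 10]:

(0, 2): arr[0]=7 > arr[2]=4
(1, 2): arr[1]=10 > arr[2]=4

Total inversions: 2

The array has 2 inversion(s): (0,2), (1,2). Each pair (i,j) satisfies i < j and arr[i] > arr[j].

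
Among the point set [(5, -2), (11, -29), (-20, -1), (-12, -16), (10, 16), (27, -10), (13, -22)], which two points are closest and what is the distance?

Computing all pairwise distances among 7 points:

d((5, -2), (11, -29)) = 27.6586
d((5, -2), (-20, -1)) = 25.02
d((5, -2), (-12, -16)) = 22.0227
d((5, -2), (10, 16)) = 18.6815
d((5, -2), (27, -10)) = 23.4094
d((5, -2), (13, -22)) = 21.5407
d((11, -29), (-20, -1)) = 41.7732
d((11, -29), (-12, -16)) = 26.4197
d((11, -29), (10, 16)) = 45.0111
d((11, -29), (27, -10)) = 24.8395
d((11, -29), (13, -22)) = 7.2801 <-- minimum
d((-20, -1), (-12, -16)) = 17.0
d((-20, -1), (10, 16)) = 34.4819
d((-20, -1), (27, -10)) = 47.8539
d((-20, -1), (13, -22)) = 39.1152
d((-12, -16), (10, 16)) = 38.833
d((-12, -16), (27, -10)) = 39.4588
d((-12, -16), (13, -22)) = 25.7099
d((10, 16), (27, -10)) = 31.0644
d((10, 16), (13, -22)) = 38.1182
d((27, -10), (13, -22)) = 18.4391

Closest pair: (11, -29) and (13, -22) with distance 7.2801

The closest pair is (11, -29) and (13, -22) with Euclidean distance 7.2801. For 7 points, brute-force pairwise comparison is shown above. For large n, the divide-and-conquer algorithm (sort by x, recurse on halves, check the dividing strip) achieves O(n log n).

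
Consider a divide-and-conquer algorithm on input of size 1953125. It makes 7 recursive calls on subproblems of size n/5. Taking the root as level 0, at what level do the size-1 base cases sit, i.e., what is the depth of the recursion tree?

For divide and conquer with division factor 5:

Problem sizes at each level:
Level 0: 1953125
Level 1: 390625
Level 2: 78125
Level 3: 15625
Level 4: 3125
Level 5: 625
Level 6: 125
Level 7: 25
Level 8: 5
Level 9: 1

The root is level 0 and the size-1 base case is level 9 (the tree spans levels 0 through 9, i.e. 10 levels counting the root), so the depth is the number of divisions: log_5(1953125) = 9

The recursion tree depth is log_5(1953125) = 9. At each level, the problem size is divided by 5, so it takes 9 divisions to reduce to a base case of size 1. The algorithm makes 7 recursive calls at each level.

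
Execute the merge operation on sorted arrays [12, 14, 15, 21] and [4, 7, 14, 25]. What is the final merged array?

Merging process:

Compare 12 vs 4: take 4 from right. Merged: [4]
Compare 12 vs 7: take 7 from right. Merged: [4, 7]
Compare 12 vs 14: take 12 from left. Merged: [4, 7, 12]
Compare 14 vs 14: take 14 from left. Merged: [4, 7, 12, 14]
Compare 15 vs 14: take 14 from right. Merged: [4, 7, 12, 14, 14]
Compare 15 vs 25: take 15 from left. Merged: [4, 7, 12, 14, 14, 15]
Compare 21 vs 25: take 21 from left. Merged: [4, 7, 12, 14, 14, 15, 21]
Append remaining from right: [25]. Merged: [4, 7, 12, 14, 14, 15, 21, 25]

Final merged array: [4, 7, 12, 14, 14, 15, 21, 25]
Total comparisons: 7

The merged array is [4, 7, 12, 14, 14, 15, 21, 25], requiring 7 comparisons. The merge step runs in O(n) time where n is the total number of elements.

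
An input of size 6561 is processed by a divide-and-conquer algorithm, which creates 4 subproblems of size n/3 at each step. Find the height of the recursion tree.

For divide and conquer with division factor 3:

Problem sizes at each level:
Level 0: 6561
Level 1: 2187
Level 2: 729
Level 3: 243
Level 4: 81
Level 5: 27
Level 6: 9
Level 7: 3
Level 8: 1

The root is level 0 and the size-1 base case is level 8 (the tree spans levels 0 through 8, i.e. 9 levels counting the root), so the depth is the number of divisions: log_3(6561) = 8

The recursion tree depth is log_3(6561) = 8. At each level, the problem size is divided by 3, so it takes 8 divisions to reduce to a base case of size 1. The algorithm makes 4 recursive calls at each level.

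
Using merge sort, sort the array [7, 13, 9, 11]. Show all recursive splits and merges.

Merge sort trace:

Split: [7, 13, 9, 11] -> [7, 13] and [9, 11]
  Split: [7, 13] -> [7] and [13]
  Merge: [7] + [13] -> [7, 13]
  Split: [9, 11] -> [9] and [11]
  Merge: [9] + [11] -> [9, 11]
Merge: [7, 13] + [9, 11] -> [7, 9, 11, 13]

Final sorted array: [7, 9, 11, 13]

The merge sort proceeds by recursively splitting the array and merging sorted halves.
After all merges, the sorted array is [7, 9, 11, 13].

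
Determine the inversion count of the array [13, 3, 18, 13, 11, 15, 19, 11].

Finding inversions in [13, 3, 18, 13, 11, 15, 19, 11]:

(0, 1): arr[0]=13 > arr[1]=3
(0, 4): arr[0]=13 > arr[4]=11
(0, 7): arr[0]=13 > arr[7]=11
(2, 3): arr[2]=18 > arr[3]=13
(2, 4): arr[2]=18 > arr[4]=11
(2, 5): arr[2]=18 > arr[5]=15
(2, 7): arr[2]=18 > arr[7]=11
(3, 4): arr[3]=13 > arr[4]=11
(3, 7): arr[3]=13 > arr[7]=11
(5, 7): arr[5]=15 > arr[7]=11
(6, 7): arr[6]=19 > arr[7]=11

Total inversions: 11

The array has 11 inversion(s): (0,1), (0,4), (0,7), (2,3), (2,4), (2,5), (2,7), (3,4), (3,7), (5,7), (6,7). Each pair (i,j) satisfies i < j and arr[i] > arr[j].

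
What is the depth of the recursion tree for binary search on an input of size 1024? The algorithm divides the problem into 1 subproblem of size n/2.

For divide and conquer with division factor 2:

Problem sizes at each level:
Level 0: 1024
Level 1: 512
Level 2: 256
Level 3: 128
Level 4: 64
Level 5: 32
Level 6: 16
Level 7: 8
Level 8: 4
Level 9: 2
Level 10: 1

The root is level 0 and the size-1 base case is level 10 (the tree spans levels 0 through 10, i.e. 11 levels counting the root), so the depth is the number of divisions: log_2(1024) = 10

The recursion tree depth is log_2(1024) = 10. At each level, the problem size is divided by 2, so it takes 10 divisions to reduce to a base case of size 1. The algorithm makes 1 recursive call at each level.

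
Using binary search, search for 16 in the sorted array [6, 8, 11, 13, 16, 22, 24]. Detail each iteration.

Binary search for 16 in [6, 8, 11, 13, 16, 22, 24]:

lo=0, hi=6, mid=3, arr[mid]=13 -> 13 < 16, search right half
lo=4, hi=6, mid=5, arr[mid]=22 -> 22 > 16, search left half
lo=4, hi=4, mid=4, arr[mid]=16 -> Found target at index 4!

Binary search finds 16 at index 4 after 3 comparisons. The search repeatedly halves the search space by comparing with the middle element.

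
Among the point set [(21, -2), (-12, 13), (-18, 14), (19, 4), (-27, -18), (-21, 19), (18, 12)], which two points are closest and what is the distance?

Computing all pairwise distances among 7 points:

d((21, -2), (-12, 13)) = 36.2491
d((21, -2), (-18, 14)) = 42.1545
d((21, -2), (19, 4)) = 6.3246
d((21, -2), (-27, -18)) = 50.5964
d((21, -2), (-21, 19)) = 46.9574
d((21, -2), (18, 12)) = 14.3178
d((-12, 13), (-18, 14)) = 6.0828
d((-12, 13), (19, 4)) = 32.28
d((-12, 13), (-27, -18)) = 34.4384
d((-12, 13), (-21, 19)) = 10.8167
d((-12, 13), (18, 12)) = 30.0167
d((-18, 14), (19, 4)) = 38.3275
d((-18, 14), (-27, -18)) = 33.2415
d((-18, 14), (-21, 19)) = 5.831 <-- minimum
d((-18, 14), (18, 12)) = 36.0555
d((19, 4), (-27, -18)) = 50.9902
d((19, 4), (-21, 19)) = 42.72
d((19, 4), (18, 12)) = 8.0623
d((-27, -18), (-21, 19)) = 37.4833
d((-27, -18), (18, 12)) = 54.0833
d((-21, 19), (18, 12)) = 39.6232

Closest pair: (-18, 14) and (-21, 19) with distance 5.831

The closest pair is (-18, 14) and (-21, 19) with Euclidean distance 5.831. For 7 points, brute-force pairwise comparison is shown above. For large n, the divide-and-conquer algorithm (sort by x, recurse on halves, check the dividing strip) achieves O(n log n).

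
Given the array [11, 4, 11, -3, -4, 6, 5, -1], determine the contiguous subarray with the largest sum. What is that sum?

Using Kadane's algorithm on [11, 4, 11, -3, -4, 6, 5, -1]:

Scanning through the array:
Position 1 (value 4): max_ending_here = 15, max_so_far = 15
Position 2 (value 11): max_ending_here = 26, max_so_far = 26
Position 3 (value -3): max_ending_here = 23, max_so_far = 26
Position 4 (value -4): max_ending_here = 19, max_so_far = 26
Position 5 (value 6): max_ending_here = 25, max_so_far = 26
Position 6 (value 5): max_ending_here = 30, max_so_far = 30
Position 7 (value -1): max_ending_here = 29, max_so_far = 30

Maximum subarray: [11, 4, 11, -3, -4, 6, 5]
Maximum sum: 30

The maximum subarray is [11, 4, 11, -3, -4, 6, 5] with sum 30. This subarray runs from index 0 to index 6.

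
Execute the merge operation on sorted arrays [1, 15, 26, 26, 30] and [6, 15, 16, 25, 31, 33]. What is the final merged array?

Merging process:

Compare 1 vs 6: take 1 from left. Merged: [1]
Compare 15 vs 6: take 6 from right. Merged: [1, 6]
Compare 15 vs 15: take 15 from left. Merged: [1, 6, 15]
Compare 26 vs 15: take 15 from right. Merged: [1, 6, 15, 15]
Compare 26 vs 16: take 16 from right. Merged: [1, 6, 15, 15, 16]
Compare 26 vs 25: take 25 from right. Merged: [1, 6, 15, 15, 16, 25]
Compare 26 vs 31: take 26 from left. Merged: [1, 6, 15, 15, 16, 25, 26]
Compare 26 vs 31: take 26 from left. Merged: [1, 6, 15, 15, 16, 25, 26, 26]
Compare 30 vs 31: take 30 from left. Merged: [1, 6, 15, 15, 16, 25, 26, 26, 30]
Append remaining from right: [31, 33]. Merged: [1, 6, 15, 15, 16, 25, 26, 26, 30, 31, 33]

Final merged array: [1, 6, 15, 15, 16, 25, 26, 26, 30, 31, 33]
Total comparisons: 9

The merged array is [1, 6, 15, 15, 16, 25, 26, 26, 30, 31, 33], requiring 9 comparisons. The merge step runs in O(n) time where n is the total number of elements.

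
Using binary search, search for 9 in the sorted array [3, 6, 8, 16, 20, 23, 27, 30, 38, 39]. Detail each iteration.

Binary search for 9 in [3, 6, 8, 16, 20, 23, 27, 30, 38, 39]:

lo=0, hi=9, mid=4, arr[mid]=20 -> 20 > 9, search left half
lo=0, hi=3, mid=1, arr[mid]=6 -> 6 < 9, search right half
lo=2, hi=3, mid=2, arr[mid]=8 -> 8 < 9, search right half
lo=3, hi=3, mid=3, arr[mid]=16 -> 16 > 9, search left half
lo=3 > hi=2, target 9 not found

Binary search determines that 9 is not in the array after 4 comparisons. The search space was exhausted without finding the target.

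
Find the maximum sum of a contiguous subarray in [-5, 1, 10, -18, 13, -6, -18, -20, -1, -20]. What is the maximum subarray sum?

Using Kadane's algorithm on [-5, 1, 10, -18, 13, -6, -18, -20, -1, -20]:

Scanning through the array:
Position 1 (value 1): max_ending_here = 1, max_so_far = 1
Position 2 (value 10): max_ending_here = 11, max_so_far = 11
Position 3 (value -18): max_ending_here = -7, max_so_far = 11
Position 4 (value 13): max_ending_here = 13, max_so_far = 13
Position 5 (value -6): max_ending_here = 7, max_so_far = 13
Position 6 (value -18): max_ending_here = -11, max_so_far = 13
Position 7 (value -20): max_ending_here = -20, max_so_far = 13
Position 8 (value -1): max_ending_here = -1, max_so_far = 13
Position 9 (value -20): max_ending_here = -20, max_so_far = 13

Maximum subarray: [13]
Maximum sum: 13

The maximum subarray is [13] with sum 13. This subarray runs from index 4 to index 4.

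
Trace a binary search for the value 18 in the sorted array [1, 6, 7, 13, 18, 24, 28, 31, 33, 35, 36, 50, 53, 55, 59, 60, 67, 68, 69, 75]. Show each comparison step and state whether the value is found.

Binary search for 18 in [1, 6, 7, 13, 18, 24, 28, 31, 33, 35, 36, 50, 53, 55, 59, 60, 67, 68, 69, 75]:

lo=0, hi=19, mid=9, arr[mid]=35 -> 35 > 18, search left half
lo=0, hi=8, mid=4, arr[mid]=18 -> Found target at index 4!

Binary search finds 18 at index 4 after 2 comparisons. The search repeatedly halves the search space by comparing with the middle element.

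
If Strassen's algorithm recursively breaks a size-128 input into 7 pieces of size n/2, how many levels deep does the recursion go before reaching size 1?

For divide and conquer with division factor 2:

Problem sizes at each level:
Level 0: 128
Level 1: 64
Level 2: 32
Level 3: 16
Level 4: 8
Level 5: 4
Level 6: 2
Level 7: 1

The root is level 0 and the size-1 base case is level 7 (the tree spans levels 0 through 7, i.e. 8 levels counting the root), so the depth is the number of divisions: log_2(128) = 7

The recursion tree depth is log_2(128) = 7. At each level, the problem size is divided by 2, so it takes 7 divisions to reduce to a base case of size 1. The algorithm makes 7 recursive calls at each level.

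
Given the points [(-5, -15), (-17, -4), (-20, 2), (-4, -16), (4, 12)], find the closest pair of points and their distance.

Computing all pairwise distances among 5 points:

d((-5, -15), (-17, -4)) = 16.2788
d((-5, -15), (-20, 2)) = 22.6716
d((-5, -15), (-4, -16)) = 1.4142 <-- minimum
d((-5, -15), (4, 12)) = 28.4605
d((-17, -4), (-20, 2)) = 6.7082
d((-17, -4), (-4, -16)) = 17.6918
d((-17, -4), (4, 12)) = 26.4008
d((-20, 2), (-4, -16)) = 24.0832
d((-20, 2), (4, 12)) = 26.0
d((-4, -16), (4, 12)) = 29.1204

Closest pair: (-5, -15) and (-4, -16) with distance 1.4142

The closest pair is (-5, -15) and (-4, -16) with Euclidean distance 1.4142. For 5 points, brute-force pairwise comparison is shown above. For large n, the divide-and-conquer algorithm (sort by x, recurse on halves, check the dividing strip) achieves O(n log n).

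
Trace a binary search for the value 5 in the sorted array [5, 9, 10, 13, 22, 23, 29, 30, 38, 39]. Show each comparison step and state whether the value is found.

Binary search for 5 in [5, 9, 10, 13, 22, 23, 29, 30, 38, 39]:

lo=0, hi=9, mid=4, arr[mid]=22 -> 22 > 5, search left half
lo=0, hi=3, mid=1, arr[mid]=9 -> 9 > 5, search left half
lo=0, hi=0, mid=0, arr[mid]=5 -> Found target at index 0!

Binary search finds 5 at index 0 after 3 comparisons. The search repeatedly halves the search space by comparing with the middle element.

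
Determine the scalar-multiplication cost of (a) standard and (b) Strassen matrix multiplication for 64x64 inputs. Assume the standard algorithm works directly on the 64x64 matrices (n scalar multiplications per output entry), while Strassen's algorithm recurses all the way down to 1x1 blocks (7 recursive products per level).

Matrix multiplication for 64x64 matrices:

Standard algorithm: 64^3 = 262144 multiplications
Strassen's algorithm: 7^(log2(64)) = 7^6 = 117649 multiplications
Savings: 262144 - 117649 = 144495 multiplications

Standard: 262144 multiplications (64^3). Strassen: 117649 multiplications (7^6). Strassen reduces 8 recursive multiplications to 7 at each level.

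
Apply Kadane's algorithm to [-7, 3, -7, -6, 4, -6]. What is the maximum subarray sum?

Using Kadane's algorithm on [-7, 3, -7, -6, 4, -6]:

Scanning through the array:
Position 1 (value 3): max_ending_here = 3, max_so_far = 3
Position 2 (value -7): max_ending_here = -4, max_so_far = 3
Position 3 (value -6): max_ending_here = -6, max_so_far = 3
Position 4 (value 4): max_ending_here = 4, max_so_far = 4
Position 5 (value -6): max_ending_here = -2, max_so_far = 4

Maximum subarray: [4]
Maximum sum: 4

The maximum subarray is [4] with sum 4. This subarray runs from index 4 to index 4.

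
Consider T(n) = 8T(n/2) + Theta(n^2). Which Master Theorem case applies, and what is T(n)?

Master Theorem for T(n) = 8T(n/2) + O(n^2):

a = 8, b = 2, c = 2
log_b(a) = log_2(8) = 3.0000

Case 1: c = 2 < log_2(8) = 3.0000
T(n) = O(n^(log_2 8)) = O(n^3)

For T(n) = 8T(n/2) + O(n^2): log_2(8) = 3.0000. This is Case 1 of the Master Theorem (c < log_b(a), work dominated by leaves), giving O(n^3).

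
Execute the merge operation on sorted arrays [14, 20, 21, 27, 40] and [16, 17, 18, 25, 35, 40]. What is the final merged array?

Merging process:

Compare 14 vs 16: take 14 from left. Merged: [14]
Compare 20 vs 16: take 16 from right. Merged: [14, 16]
Compare 20 vs 17: take 17 from right. Merged: [14, 16, 17]
Compare 20 vs 18: take 18 from right. Merged: [14, 16, 17, 18]
Compare 20 vs 25: take 20 from left. Merged: [14, 16, 17, 18, 20]
Compare 21 vs 25: take 21 from left. Merged: [14, 16, 17, 18, 20, 21]
Compare 27 vs 25: take 25 from right. Merged: [14, 16, 17, 18, 20, 21, 25]
Compare 27 vs 35: take 27 from left. Merged: [14, 16, 17, 18, 20, 21, 25, 27]
Compare 40 vs 35: take 35 from right. Merged: [14, 16, 17, 18, 20, 21, 25, 27, 35]
Compare 40 vs 40: take 40 from left. Merged: [14, 16, 17, 18, 20, 21, 25, 27, 35, 40]
Append remaining from right: [40]. Merged: [14, 16, 17, 18, 20, 21, 25, 27, 35, 40, 40]

Final merged array: [14, 16, 17, 18, 20, 21, 25, 27, 35, 40, 40]
Total comparisons: 10

The merged array is [14, 16, 17, 18, 20, 21, 25, 27, 35, 40, 40], requiring 10 comparisons. The merge step runs in O(n) time where n is the total number of elements.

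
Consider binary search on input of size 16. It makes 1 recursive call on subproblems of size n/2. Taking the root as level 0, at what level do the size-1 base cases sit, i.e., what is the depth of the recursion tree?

For divide and conquer with division factor 2:

Problem sizes at each level:
Level 0: 16
Level 1: 8
Level 2: 4
Level 3: 2
Level 4: 1

The root is level 0 and the size-1 base case is level 4 (the tree spans levels 0 through 4, i.e. 5 levels counting the root), so the depth is the number of divisions: log_2(16) = 4

The recursion tree depth is log_2(16) = 4. At each level, the problem size is divided by 2, so it takes 4 divisions to reduce to a base case of size 1. The algorithm makes 1 recursive call at each level.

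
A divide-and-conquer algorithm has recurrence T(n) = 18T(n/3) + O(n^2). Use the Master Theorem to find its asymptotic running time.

Master Theorem for T(n) = 18T(n/3) + O(n^2):

a = 18, b = 3, c = 2
log_b(a) = log_3(18) = 2.6309

Case 1: c = 2 < log_3(18) = 2.6309
T(n) = O(n^(log_3 18))

For T(n) = 18T(n/3) + O(n^2): log_3(18) = 2.6309. This is Case 1 of the Master Theorem (c < log_b(a), work dominated by leaves), giving O(n^(log_3 18)).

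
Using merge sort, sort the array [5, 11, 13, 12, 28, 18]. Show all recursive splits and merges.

Merge sort trace:

Split: [5, 11, 13, 12, 28, 18] -> [5, 11, 13] and [12, 28, 18]
  Split: [5, 11, 13] -> [5] and [11, 13]
    Split: [11, 13] -> [11] and [13]
    Merge: [11] + [13] -> [11, 13]
  Merge: [5] + [11, 13] -> [5, 11, 13]
  Split: [12, 28, 18] -> [12] and [28, 18]
    Split: [28, 18] -> [28] and [18]
    Merge: [28] + [18] -> [18, 28]
  Merge: [12] + [18, 28] -> [12, 18, 28]
Merge: [5, 11, 13] + [12, 18, 28] -> [5, 11, 12, 13, 18, 28]

Final sorted array: [5, 11, 12, 13, 18, 28]

The merge sort proceeds by recursively splitting the array and merging sorted halves.
After all merges, the sorted array is [5, 11, 12, 13, 18, 28].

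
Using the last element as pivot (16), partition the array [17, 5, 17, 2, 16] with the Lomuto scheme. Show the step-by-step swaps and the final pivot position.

Lomuto partition with pivot = 16:

Initial array: [17, 5, 17, 2, 16]

arr[0]=17 > 16: no swap
arr[1]=5 <= 16: swap with position 0, array becomes [5, 17, 17, 2, 16]
arr[2]=17 > 16: no swap
arr[3]=2 <= 16: swap with position 1, array becomes [5, 2, 17, 17, 16]

Place pivot at position 2: [5, 2, 16, 17, 17]
Pivot position: 2

After partitioning with pivot 16, the array becomes [5, 2, 16, 17, 17]. The pivot is placed at index 2. All elements to the left of the pivot are <= 16, and all elements to the right are > 16.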